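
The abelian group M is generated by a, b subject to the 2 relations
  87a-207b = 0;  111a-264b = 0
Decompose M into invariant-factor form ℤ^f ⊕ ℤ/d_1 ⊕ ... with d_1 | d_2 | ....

Answer: M ≅ ℤ/3 ⊕ ℤ/3

Derivation:
rank_ℚ(R)=2; free=2−2=0
SNF(R) diag = [3, 3] → torsion [3, 3]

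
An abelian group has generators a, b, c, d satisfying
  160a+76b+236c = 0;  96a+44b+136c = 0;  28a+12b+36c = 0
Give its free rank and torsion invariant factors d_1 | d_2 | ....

Answer: M ≅ ℤ^1 ⊕ ℤ/4 ⊕ ℤ/4 ⊕ ℤ/12

Derivation:
rank_ℚ(R)=3; free=4−3=1
SNF(R) diag = [4, 4, 12] → torsion [4, 4, 12]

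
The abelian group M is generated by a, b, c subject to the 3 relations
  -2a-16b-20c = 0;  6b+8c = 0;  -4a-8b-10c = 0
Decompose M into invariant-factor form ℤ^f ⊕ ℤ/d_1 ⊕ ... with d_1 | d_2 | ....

rank_ℚ(R)=3; free=3−3=0
SNF(R) diag = [2, 2, 6] → torsion [2, 2, 6]

Answer: M ≅ ℤ/2 ⊕ ℤ/2 ⊕ ℤ/6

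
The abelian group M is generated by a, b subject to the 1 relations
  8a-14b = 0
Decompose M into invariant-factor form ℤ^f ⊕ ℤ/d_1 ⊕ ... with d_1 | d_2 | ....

rank_ℚ(R)=1; free=2−1=1
SNF(R) diag = [2] → torsion [2]

Answer: M ≅ ℤ^1 ⊕ ℤ/2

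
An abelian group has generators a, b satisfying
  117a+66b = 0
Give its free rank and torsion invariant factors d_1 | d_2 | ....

rank_ℚ(R)=1; free=2−1=1
SNF(R) diag = [3] → torsion [3]

Answer: M ≅ ℤ^1 ⊕ ℤ/3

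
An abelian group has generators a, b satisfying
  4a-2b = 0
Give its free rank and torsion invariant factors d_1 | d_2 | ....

Answer: M ≅ ℤ^1 ⊕ ℤ/2

Derivation:
rank_ℚ(R)=1; free=2−1=1
SNF(R) diag = [2] → torsion [2]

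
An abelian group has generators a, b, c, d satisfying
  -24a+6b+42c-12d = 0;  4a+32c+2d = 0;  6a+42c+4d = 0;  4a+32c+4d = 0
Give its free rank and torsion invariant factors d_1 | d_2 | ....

rank_ℚ(R)=4; free=4−4=0
SNF(R) diag = [2, 2, 6, 12] → torsion [2, 2, 6, 12]

Answer: M ≅ ℤ/2 ⊕ ℤ/2 ⊕ ℤ/6 ⊕ ℤ/12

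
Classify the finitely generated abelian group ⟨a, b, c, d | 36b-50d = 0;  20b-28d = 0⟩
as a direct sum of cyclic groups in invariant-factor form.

Answer: M ≅ ℤ^2 ⊕ ℤ/2 ⊕ ℤ/4

Derivation:
rank_ℚ(R)=2; free=4−2=2
SNF(R) diag = [2, 4] → torsion [2, 4]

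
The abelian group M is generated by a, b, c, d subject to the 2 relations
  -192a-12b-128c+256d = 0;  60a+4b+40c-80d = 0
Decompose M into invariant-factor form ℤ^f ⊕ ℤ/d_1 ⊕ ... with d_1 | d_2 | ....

rank_ℚ(R)=2; free=4−2=2
SNF(R) diag = [4, 4] → torsion [4, 4]

Answer: M ≅ ℤ^2 ⊕ ℤ/4 ⊕ ℤ/4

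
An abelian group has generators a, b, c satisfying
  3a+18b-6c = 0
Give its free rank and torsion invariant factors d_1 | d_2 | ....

Answer: M ≅ ℤ^2 ⊕ ℤ/3

Derivation:
rank_ℚ(R)=1; free=3−1=2
SNF(R) diag = [3] → torsion [3]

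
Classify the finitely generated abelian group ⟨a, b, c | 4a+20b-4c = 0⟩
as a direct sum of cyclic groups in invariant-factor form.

rank_ℚ(R)=1; free=3−1=2
SNF(R) diag = [4] → torsion [4]

Answer: M ≅ ℤ^2 ⊕ ℤ/4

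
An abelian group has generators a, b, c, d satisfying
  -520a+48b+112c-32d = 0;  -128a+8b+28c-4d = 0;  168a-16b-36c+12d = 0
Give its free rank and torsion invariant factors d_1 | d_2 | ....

rank_ℚ(R)=3; free=4−3=1
SNF(R) diag = [4, 8, 8] → torsion [4, 8, 8]

Answer: M ≅ ℤ^1 ⊕ ℤ/4 ⊕ ℤ/8 ⊕ ℤ/8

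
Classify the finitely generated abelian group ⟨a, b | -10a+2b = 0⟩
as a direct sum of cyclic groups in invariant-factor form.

Answer: M ≅ ℤ^1 ⊕ ℤ/2

Derivation:
rank_ℚ(R)=1; free=2−1=1
SNF(R) diag = [2] → torsion [2]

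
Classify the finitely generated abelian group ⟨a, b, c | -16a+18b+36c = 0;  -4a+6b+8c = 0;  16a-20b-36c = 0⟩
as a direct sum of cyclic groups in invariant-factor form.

Answer: M ≅ ℤ/2 ⊕ ℤ/4 ⊕ ℤ/4

Derivation:
rank_ℚ(R)=3; free=3−3=0
SNF(R) diag = [2, 4, 4] → torsion [2, 4, 4]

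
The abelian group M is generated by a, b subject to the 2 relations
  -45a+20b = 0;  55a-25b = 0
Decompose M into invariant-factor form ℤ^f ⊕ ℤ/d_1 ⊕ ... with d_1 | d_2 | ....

Answer: M ≅ ℤ/5 ⊕ ℤ/5

Derivation:
rank_ℚ(R)=2; free=2−2=0
SNF(R) diag = [5, 5] → torsion [5, 5]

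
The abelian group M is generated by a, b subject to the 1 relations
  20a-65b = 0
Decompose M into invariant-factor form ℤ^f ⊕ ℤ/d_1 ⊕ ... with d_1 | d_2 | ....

Answer: M ≅ ℤ^1 ⊕ ℤ/5

Derivation:
rank_ℚ(R)=1; free=2−1=1
SNF(R) diag = [5] → torsion [5]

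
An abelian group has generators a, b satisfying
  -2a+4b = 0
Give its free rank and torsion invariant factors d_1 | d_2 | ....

Answer: M ≅ ℤ^1 ⊕ ℤ/2

Derivation:
rank_ℚ(R)=1; free=2−1=1
SNF(R) diag = [2] → torsion [2]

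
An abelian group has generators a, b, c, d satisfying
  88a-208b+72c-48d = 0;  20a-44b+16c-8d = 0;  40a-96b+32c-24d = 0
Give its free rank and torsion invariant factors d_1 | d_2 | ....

Answer: M ≅ ℤ^1 ⊕ ℤ/4 ⊕ ℤ/8 ⊕ ℤ/8

Derivation:
rank_ℚ(R)=3; free=4−3=1
SNF(R) diag = [4, 8, 8] → torsion [4, 8, 8]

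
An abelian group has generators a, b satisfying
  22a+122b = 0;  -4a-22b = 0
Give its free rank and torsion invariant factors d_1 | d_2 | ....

Answer: M ≅ ℤ/2 ⊕ ℤ/2

Derivation:
rank_ℚ(R)=2; free=2−2=0
SNF(R) diag = [2, 2] → torsion [2, 2]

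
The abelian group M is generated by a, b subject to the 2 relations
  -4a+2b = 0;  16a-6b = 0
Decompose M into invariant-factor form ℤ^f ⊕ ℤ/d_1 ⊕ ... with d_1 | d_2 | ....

Answer: M ≅ ℤ/2 ⊕ ℤ/4

Derivation:
rank_ℚ(R)=2; free=2−2=0
SNF(R) diag = [2, 4] → torsion [2, 4]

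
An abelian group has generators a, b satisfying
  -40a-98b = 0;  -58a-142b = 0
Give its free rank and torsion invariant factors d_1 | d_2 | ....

Answer: M ≅ ℤ/2 ⊕ ℤ/2

Derivation:
rank_ℚ(R)=2; free=2−2=0
SNF(R) diag = [2, 2] → torsion [2, 2]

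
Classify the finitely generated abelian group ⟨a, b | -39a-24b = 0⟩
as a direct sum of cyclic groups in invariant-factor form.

Answer: M ≅ ℤ^1 ⊕ ℤ/3

Derivation:
rank_ℚ(R)=1; free=2−1=1
SNF(R) diag = [3] → torsion [3]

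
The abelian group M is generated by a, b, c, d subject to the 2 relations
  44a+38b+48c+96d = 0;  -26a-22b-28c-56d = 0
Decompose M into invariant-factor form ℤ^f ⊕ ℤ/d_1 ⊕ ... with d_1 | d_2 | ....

Answer: M ≅ ℤ^2 ⊕ ℤ/2 ⊕ ℤ/2

Derivation:
rank_ℚ(R)=2; free=4−2=2
SNF(R) diag = [2, 2] → torsion [2, 2]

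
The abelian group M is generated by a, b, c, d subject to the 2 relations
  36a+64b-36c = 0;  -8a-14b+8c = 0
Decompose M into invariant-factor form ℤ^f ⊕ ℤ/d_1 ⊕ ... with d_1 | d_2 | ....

Answer: M ≅ ℤ^2 ⊕ ℤ/2 ⊕ ℤ/4

Derivation:
rank_ℚ(R)=2; free=4−2=2
SNF(R) diag = [2, 4] → torsion [2, 4]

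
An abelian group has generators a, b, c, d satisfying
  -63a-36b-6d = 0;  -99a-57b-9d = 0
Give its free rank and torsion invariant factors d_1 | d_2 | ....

Answer: M ≅ ℤ^2 ⊕ ℤ/3 ⊕ ℤ/3

Derivation:
rank_ℚ(R)=2; free=4−2=2
SNF(R) diag = [3, 3] → torsion [3, 3]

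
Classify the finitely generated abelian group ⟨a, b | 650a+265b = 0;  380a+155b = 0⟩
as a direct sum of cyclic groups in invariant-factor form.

rank_ℚ(R)=2; free=2−2=0
SNF(R) diag = [5, 10] → torsion [5, 10]

Answer: M ≅ ℤ/5 ⊕ ℤ/10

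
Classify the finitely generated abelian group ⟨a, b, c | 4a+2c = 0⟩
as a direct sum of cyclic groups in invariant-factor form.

rank_ℚ(R)=1; free=3−1=2
SNF(R) diag = [2] → torsion [2]

Answer: M ≅ ℤ^2 ⊕ ℤ/2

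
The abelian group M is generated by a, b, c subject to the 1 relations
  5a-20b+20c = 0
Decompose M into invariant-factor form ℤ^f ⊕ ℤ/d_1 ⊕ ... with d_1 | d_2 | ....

Answer: M ≅ ℤ^2 ⊕ ℤ/5

Derivation:
rank_ℚ(R)=1; free=3−1=2
SNF(R) diag = [5] → torsion [5]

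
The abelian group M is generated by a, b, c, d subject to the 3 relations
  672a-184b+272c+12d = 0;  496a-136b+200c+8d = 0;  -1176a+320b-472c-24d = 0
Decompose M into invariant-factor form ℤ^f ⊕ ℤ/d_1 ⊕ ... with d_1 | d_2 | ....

Answer: M ≅ ℤ^1 ⊕ ℤ/4 ⊕ ℤ/8 ⊕ ℤ/24

Derivation:
rank_ℚ(R)=3; free=4−3=1
SNF(R) diag = [4, 8, 24] → torsion [4, 8, 24]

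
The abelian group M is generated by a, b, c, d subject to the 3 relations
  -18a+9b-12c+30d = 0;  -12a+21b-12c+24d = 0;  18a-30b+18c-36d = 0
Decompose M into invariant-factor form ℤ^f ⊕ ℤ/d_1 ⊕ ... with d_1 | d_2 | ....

Answer: M ≅ ℤ^1 ⊕ ℤ/3 ⊕ ℤ/6 ⊕ ℤ/6

Derivation:
rank_ℚ(R)=3; free=4−3=1
SNF(R) diag = [3, 6, 6] → torsion [3, 6, 6]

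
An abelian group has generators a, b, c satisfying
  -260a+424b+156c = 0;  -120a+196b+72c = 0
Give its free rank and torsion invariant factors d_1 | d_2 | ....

rank_ℚ(R)=2; free=3−2=1
SNF(R) diag = [4, 4] → torsion [4, 4]

Answer: M ≅ ℤ^1 ⊕ ℤ/4 ⊕ ℤ/4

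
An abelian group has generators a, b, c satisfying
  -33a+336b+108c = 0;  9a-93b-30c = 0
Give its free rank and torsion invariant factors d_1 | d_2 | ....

Answer: M ≅ ℤ^1 ⊕ ℤ/3 ⊕ ℤ/3

Derivation:
rank_ℚ(R)=2; free=3−2=1
SNF(R) diag = [3, 3] → torsion [3, 3]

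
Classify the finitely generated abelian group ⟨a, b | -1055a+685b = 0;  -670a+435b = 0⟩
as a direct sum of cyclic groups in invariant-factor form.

Answer: M ≅ ℤ/5 ⊕ ℤ/5

Derivation:
rank_ℚ(R)=2; free=2−2=0
SNF(R) diag = [5, 5] → torsion [5, 5]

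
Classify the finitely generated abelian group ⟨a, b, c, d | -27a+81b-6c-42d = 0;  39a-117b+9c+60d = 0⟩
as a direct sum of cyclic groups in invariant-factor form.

Answer: M ≅ ℤ^2 ⊕ ℤ/3 ⊕ ℤ/3

Derivation:
rank_ℚ(R)=2; free=4−2=2
SNF(R) diag = [3, 3] → torsion [3, 3]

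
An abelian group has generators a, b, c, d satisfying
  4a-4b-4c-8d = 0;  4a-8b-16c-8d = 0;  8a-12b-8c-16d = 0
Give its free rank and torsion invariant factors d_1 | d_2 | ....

rank_ℚ(R)=3; free=4−3=1
SNF(R) diag = [4, 4, 12] → torsion [4, 4, 12]

Answer: M ≅ ℤ^1 ⊕ ℤ/4 ⊕ ℤ/4 ⊕ ℤ/12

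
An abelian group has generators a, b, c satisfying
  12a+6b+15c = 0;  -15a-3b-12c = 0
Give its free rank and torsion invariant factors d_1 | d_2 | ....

rank_ℚ(R)=2; free=3−2=1
SNF(R) diag = [3, 9] → torsion [3, 9]

Answer: M ≅ ℤ^1 ⊕ ℤ/3 ⊕ ℤ/9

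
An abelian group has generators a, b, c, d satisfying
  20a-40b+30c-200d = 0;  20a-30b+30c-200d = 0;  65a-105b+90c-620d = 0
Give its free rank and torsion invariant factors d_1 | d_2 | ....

rank_ℚ(R)=3; free=4−3=1
SNF(R) diag = [5, 10, 30] → torsion [5, 10, 30]

Answer: M ≅ ℤ^1 ⊕ ℤ/5 ⊕ ℤ/10 ⊕ ℤ/30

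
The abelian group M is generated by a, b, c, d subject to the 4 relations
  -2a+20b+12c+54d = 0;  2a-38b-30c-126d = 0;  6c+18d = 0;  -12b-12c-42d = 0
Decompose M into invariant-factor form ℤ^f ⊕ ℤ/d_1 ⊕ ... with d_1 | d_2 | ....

Answer: M ≅ ℤ/2 ⊕ ℤ/6 ⊕ ℤ/6 ⊕ ℤ/18

Derivation:
rank_ℚ(R)=4; free=4−4=0
SNF(R) diag = [2, 6, 6, 18] → torsion [2, 6, 6, 18]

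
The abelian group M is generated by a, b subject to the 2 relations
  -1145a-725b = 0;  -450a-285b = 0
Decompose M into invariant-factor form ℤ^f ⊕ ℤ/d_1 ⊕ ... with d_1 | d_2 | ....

Answer: M ≅ ℤ/5 ⊕ ℤ/15

Derivation:
rank_ℚ(R)=2; free=2−2=0
SNF(R) diag = [5, 15] → torsion [5, 15]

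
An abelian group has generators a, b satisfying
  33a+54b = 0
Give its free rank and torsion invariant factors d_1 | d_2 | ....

Answer: M ≅ ℤ^1 ⊕ ℤ/3

Derivation:
rank_ℚ(R)=1; free=2−1=1
SNF(R) diag = [3] → torsion [3]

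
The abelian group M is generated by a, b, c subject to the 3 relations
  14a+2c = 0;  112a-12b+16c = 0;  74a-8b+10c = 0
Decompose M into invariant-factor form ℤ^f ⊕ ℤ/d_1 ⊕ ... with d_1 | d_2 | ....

rank_ℚ(R)=3; free=3−3=0
SNF(R) diag = [2, 4, 12] → torsion [2, 4, 12]

Answer: M ≅ ℤ/2 ⊕ ℤ/4 ⊕ ℤ/12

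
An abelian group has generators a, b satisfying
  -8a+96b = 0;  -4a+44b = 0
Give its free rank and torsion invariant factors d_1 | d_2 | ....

Answer: M ≅ ℤ/4 ⊕ ℤ/8

Derivation:
rank_ℚ(R)=2; free=2−2=0
SNF(R) diag = [4, 8] → torsion [4, 8]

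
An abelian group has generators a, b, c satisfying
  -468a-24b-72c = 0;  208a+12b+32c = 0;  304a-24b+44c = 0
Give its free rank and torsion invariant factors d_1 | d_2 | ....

rank_ℚ(R)=3; free=3−3=0
SNF(R) diag = [4, 12, 36] → torsion [4, 12, 36]

Answer: M ≅ ℤ/4 ⊕ ℤ/12 ⊕ ℤ/36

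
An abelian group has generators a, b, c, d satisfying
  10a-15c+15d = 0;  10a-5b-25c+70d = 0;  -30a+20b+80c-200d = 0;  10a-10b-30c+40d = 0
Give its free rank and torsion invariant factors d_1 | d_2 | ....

rank_ℚ(R)=4; free=4−4=0
SNF(R) diag = [5, 5, 10, 20] → torsion [5, 5, 10, 20]

Answer: M ≅ ℤ/5 ⊕ ℤ/5 ⊕ ℤ/10 ⊕ ℤ/20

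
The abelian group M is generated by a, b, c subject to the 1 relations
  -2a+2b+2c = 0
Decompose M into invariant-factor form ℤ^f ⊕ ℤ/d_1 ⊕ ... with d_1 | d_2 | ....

rank_ℚ(R)=1; free=3−1=2
SNF(R) diag = [2] → torsion [2]

Answer: M ≅ ℤ^2 ⊕ ℤ/2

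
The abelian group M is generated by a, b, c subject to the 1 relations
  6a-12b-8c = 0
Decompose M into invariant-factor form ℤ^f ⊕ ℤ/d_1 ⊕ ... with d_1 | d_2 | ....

rank_ℚ(R)=1; free=3−1=2
SNF(R) diag = [2] → torsion [2]

Answer: M ≅ ℤ^2 ⊕ ℤ/2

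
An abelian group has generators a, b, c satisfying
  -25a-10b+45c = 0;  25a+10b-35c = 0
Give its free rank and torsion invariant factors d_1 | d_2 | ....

Answer: M ≅ ℤ^1 ⊕ ℤ/5 ⊕ ℤ/10

Derivation:
rank_ℚ(R)=2; free=3−2=1
SNF(R) diag = [5, 10] → torsion [5, 10]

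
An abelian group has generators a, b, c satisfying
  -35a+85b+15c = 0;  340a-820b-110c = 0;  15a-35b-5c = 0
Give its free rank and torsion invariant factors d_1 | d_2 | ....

rank_ℚ(R)=3; free=3−3=0
SNF(R) diag = [5, 10, 30] → torsion [5, 10, 30]

Answer: M ≅ ℤ/5 ⊕ ℤ/10 ⊕ ℤ/30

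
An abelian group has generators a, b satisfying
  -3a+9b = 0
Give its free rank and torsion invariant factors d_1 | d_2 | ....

rank_ℚ(R)=1; free=2−1=1
SNF(R) diag = [3] → torsion [3]

Answer: M ≅ ℤ^1 ⊕ ℤ/3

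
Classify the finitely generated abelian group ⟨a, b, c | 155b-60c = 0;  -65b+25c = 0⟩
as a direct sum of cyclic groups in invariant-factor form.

Answer: M ≅ ℤ^1 ⊕ ℤ/5 ⊕ ℤ/5

Derivation:
rank_ℚ(R)=2; free=3−2=1
SNF(R) diag = [5, 5] → torsion [5, 5]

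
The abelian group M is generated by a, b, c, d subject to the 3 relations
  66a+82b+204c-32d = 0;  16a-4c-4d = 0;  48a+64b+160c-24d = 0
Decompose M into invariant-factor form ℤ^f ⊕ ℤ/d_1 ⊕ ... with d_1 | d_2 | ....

rank_ℚ(R)=3; free=4−3=1
SNF(R) diag = [2, 4, 8] → torsion [2, 4, 8]

Answer: M ≅ ℤ^1 ⊕ ℤ/2 ⊕ ℤ/4 ⊕ ℤ/8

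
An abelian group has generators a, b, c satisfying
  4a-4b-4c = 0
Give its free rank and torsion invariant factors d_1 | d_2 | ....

Answer: M ≅ ℤ^2 ⊕ ℤ/4

Derivation:
rank_ℚ(R)=1; free=3−1=2
SNF(R) diag = [4] → torsion [4]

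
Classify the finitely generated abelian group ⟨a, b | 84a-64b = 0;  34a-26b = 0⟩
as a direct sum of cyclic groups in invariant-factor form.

Answer: M ≅ ℤ/2 ⊕ ℤ/4

Derivation:
rank_ℚ(R)=2; free=2−2=0
SNF(R) diag = [2, 4] → torsion [2, 4]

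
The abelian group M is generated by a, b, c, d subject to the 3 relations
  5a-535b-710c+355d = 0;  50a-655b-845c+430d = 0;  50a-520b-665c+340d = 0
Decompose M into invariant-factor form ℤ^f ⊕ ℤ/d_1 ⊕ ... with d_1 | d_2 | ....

rank_ℚ(R)=3; free=4−3=1
SNF(R) diag = [5, 15, 45] → torsion [5, 15, 45]

Answer: M ≅ ℤ^1 ⊕ ℤ/5 ⊕ ℤ/15 ⊕ ℤ/45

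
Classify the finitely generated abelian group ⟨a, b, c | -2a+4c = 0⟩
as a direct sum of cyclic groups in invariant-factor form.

rank_ℚ(R)=1; free=3−1=2
SNF(R) diag = [2] → torsion [2]

Answer: M ≅ ℤ^2 ⊕ ℤ/2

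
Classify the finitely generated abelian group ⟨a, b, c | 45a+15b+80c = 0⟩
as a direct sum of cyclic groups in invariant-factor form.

Answer: M ≅ ℤ^2 ⊕ ℤ/5

Derivation:
rank_ℚ(R)=1; free=3−1=2
SNF(R) diag = [5] → torsion [5]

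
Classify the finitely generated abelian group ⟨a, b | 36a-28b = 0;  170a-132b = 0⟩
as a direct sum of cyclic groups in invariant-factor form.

Answer: M ≅ ℤ/2 ⊕ ℤ/4

Derivation:
rank_ℚ(R)=2; free=2−2=0
SNF(R) diag = [2, 4] → torsion [2, 4]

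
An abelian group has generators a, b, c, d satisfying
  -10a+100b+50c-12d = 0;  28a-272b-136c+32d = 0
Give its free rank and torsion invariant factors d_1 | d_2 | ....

rank_ℚ(R)=2; free=4−2=2
SNF(R) diag = [2, 4] → torsion [2, 4]

Answer: M ≅ ℤ^2 ⊕ ℤ/2 ⊕ ℤ/4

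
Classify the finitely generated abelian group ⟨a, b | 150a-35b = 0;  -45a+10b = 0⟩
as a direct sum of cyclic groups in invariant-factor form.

Answer: M ≅ ℤ/5 ⊕ ℤ/15

Derivation:
rank_ℚ(R)=2; free=2−2=0
SNF(R) diag = [5, 15] → torsion [5, 15]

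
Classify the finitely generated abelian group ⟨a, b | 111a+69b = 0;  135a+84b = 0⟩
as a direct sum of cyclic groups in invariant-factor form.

rank_ℚ(R)=2; free=2−2=0
SNF(R) diag = [3, 3] → torsion [3, 3]

Answer: M ≅ ℤ/3 ⊕ ℤ/3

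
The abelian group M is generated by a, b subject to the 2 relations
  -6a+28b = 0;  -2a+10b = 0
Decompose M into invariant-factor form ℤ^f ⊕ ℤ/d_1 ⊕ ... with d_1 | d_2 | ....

Answer: M ≅ ℤ/2 ⊕ ℤ/2

Derivation:
rank_ℚ(R)=2; free=2−2=0
SNF(R) diag = [2, 2] → torsion [2, 2]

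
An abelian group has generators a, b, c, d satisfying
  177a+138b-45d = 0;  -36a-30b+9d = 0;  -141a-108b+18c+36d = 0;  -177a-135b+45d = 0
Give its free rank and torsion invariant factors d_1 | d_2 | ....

Answer: M ≅ ℤ/3 ⊕ ℤ/3 ⊕ ℤ/9 ⊕ ℤ/18

Derivation:
rank_ℚ(R)=4; free=4−4=0
SNF(R) diag = [3, 3, 9, 18] → torsion [3, 3, 9, 18]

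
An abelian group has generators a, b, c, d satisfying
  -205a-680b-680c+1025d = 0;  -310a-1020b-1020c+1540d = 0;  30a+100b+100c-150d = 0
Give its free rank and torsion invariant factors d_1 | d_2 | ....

rank_ℚ(R)=3; free=4−3=1
SNF(R) diag = [5, 10, 20] → torsion [5, 10, 20]

Answer: M ≅ ℤ^1 ⊕ ℤ/5 ⊕ ℤ/10 ⊕ ℤ/20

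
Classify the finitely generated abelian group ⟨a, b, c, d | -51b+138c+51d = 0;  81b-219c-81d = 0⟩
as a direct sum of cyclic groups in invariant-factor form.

rank_ℚ(R)=2; free=4−2=2
SNF(R) diag = [3, 3] → torsion [3, 3]

Answer: M ≅ ℤ^2 ⊕ ℤ/3 ⊕ ℤ/3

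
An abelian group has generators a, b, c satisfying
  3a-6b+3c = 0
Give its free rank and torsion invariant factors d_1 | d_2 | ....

Answer: M ≅ ℤ^2 ⊕ ℤ/3

Derivation:
rank_ℚ(R)=1; free=3−1=2
SNF(R) diag = [3] → torsion [3]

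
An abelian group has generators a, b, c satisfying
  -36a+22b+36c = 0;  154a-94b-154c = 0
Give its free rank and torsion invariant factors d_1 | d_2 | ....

rank_ℚ(R)=2; free=3−2=1
SNF(R) diag = [2, 2] → torsion [2, 2]

Answer: M ≅ ℤ^1 ⊕ ℤ/2 ⊕ ℤ/2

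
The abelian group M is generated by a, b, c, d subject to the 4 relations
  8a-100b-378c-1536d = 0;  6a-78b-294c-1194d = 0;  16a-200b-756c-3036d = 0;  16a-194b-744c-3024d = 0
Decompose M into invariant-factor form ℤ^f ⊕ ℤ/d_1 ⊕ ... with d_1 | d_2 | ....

Answer: M ≅ ℤ/2 ⊕ ℤ/6 ⊕ ℤ/18 ⊕ ℤ/36

Derivation:
rank_ℚ(R)=4; free=4−4=0
SNF(R) diag = [2, 6, 18, 36] → torsion [2, 6, 18, 36]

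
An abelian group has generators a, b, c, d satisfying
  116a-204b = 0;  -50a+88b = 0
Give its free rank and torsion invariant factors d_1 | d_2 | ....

rank_ℚ(R)=2; free=4−2=2
SNF(R) diag = [2, 4] → torsion [2, 4]

Answer: M ≅ ℤ^2 ⊕ ℤ/2 ⊕ ℤ/4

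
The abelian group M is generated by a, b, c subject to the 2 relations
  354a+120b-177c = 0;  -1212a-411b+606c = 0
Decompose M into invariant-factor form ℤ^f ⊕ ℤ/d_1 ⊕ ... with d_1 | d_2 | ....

Answer: M ≅ ℤ^1 ⊕ ℤ/3 ⊕ ℤ/9

Derivation:
rank_ℚ(R)=2; free=3−2=1
SNF(R) diag = [3, 9] → torsion [3, 9]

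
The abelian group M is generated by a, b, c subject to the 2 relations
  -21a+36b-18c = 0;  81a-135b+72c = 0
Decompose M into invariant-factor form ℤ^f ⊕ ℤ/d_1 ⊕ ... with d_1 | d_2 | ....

Answer: M ≅ ℤ^1 ⊕ ℤ/3 ⊕ ℤ/9

Derivation:
rank_ℚ(R)=2; free=3−2=1
SNF(R) diag = [3, 9] → torsion [3, 9]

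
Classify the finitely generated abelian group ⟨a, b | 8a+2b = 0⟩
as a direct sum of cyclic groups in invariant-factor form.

Answer: M ≅ ℤ^1 ⊕ ℤ/2

Derivation:
rank_ℚ(R)=1; free=2−1=1
SNF(R) diag = [2] → torsion [2]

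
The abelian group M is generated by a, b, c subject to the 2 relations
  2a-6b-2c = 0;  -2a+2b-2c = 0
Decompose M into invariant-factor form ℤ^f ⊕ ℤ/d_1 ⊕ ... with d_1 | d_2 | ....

rank_ℚ(R)=2; free=3−2=1
SNF(R) diag = [2, 4] → torsion [2, 4]

Answer: M ≅ ℤ^1 ⊕ ℤ/2 ⊕ ℤ/4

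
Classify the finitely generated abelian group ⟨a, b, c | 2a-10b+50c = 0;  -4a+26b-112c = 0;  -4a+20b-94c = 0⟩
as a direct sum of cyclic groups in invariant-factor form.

Answer: M ≅ ℤ/2 ⊕ ℤ/6 ⊕ ℤ/6

Derivation:
rank_ℚ(R)=3; free=3−3=0
SNF(R) diag = [2, 6, 6] → torsion [2, 6, 6]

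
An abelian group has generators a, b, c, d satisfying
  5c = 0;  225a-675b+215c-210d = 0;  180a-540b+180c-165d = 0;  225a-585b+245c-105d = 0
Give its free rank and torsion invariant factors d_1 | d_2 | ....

rank_ℚ(R)=4; free=4−4=0
SNF(R) diag = [5, 15, 45, 90] → torsion [5, 15, 45, 90]

Answer: M ≅ ℤ/5 ⊕ ℤ/15 ⊕ ℤ/45 ⊕ ℤ/90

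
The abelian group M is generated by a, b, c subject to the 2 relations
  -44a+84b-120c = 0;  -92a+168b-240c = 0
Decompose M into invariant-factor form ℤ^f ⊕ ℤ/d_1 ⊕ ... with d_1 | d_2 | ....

rank_ℚ(R)=2; free=3−2=1
SNF(R) diag = [4, 12] → torsion [4, 12]

Answer: M ≅ ℤ^1 ⊕ ℤ/4 ⊕ ℤ/12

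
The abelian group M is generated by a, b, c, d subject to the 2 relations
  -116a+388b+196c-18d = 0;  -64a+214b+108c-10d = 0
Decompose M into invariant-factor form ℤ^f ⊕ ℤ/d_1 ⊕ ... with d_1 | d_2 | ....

rank_ℚ(R)=2; free=4−2=2
SNF(R) diag = [2, 2] → torsion [2, 2]

Answer: M ≅ ℤ^2 ⊕ ℤ/2 ⊕ ℤ/2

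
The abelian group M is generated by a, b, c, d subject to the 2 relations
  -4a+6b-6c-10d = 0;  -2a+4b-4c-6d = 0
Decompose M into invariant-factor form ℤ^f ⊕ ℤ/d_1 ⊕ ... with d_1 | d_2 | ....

rank_ℚ(R)=2; free=4−2=2
SNF(R) diag = [2, 2] → torsion [2, 2]

Answer: M ≅ ℤ^2 ⊕ ℤ/2 ⊕ ℤ/2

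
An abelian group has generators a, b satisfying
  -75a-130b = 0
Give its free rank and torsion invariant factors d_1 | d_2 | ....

Answer: M ≅ ℤ^1 ⊕ ℤ/5

Derivation:
rank_ℚ(R)=1; free=2−1=1
SNF(R) diag = [5] → torsion [5]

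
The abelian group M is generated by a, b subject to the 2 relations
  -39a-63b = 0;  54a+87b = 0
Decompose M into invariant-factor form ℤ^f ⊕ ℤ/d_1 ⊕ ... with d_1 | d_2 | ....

Answer: M ≅ ℤ/3 ⊕ ℤ/3

Derivation:
rank_ℚ(R)=2; free=2−2=0
SNF(R) diag = [3, 3] → torsion [3, 3]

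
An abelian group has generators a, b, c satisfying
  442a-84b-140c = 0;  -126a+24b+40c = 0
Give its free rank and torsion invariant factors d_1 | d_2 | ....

rank_ℚ(R)=2; free=3−2=1
SNF(R) diag = [2, 4] → torsion [2, 4]

Answer: M ≅ ℤ^1 ⊕ ℤ/2 ⊕ ℤ/4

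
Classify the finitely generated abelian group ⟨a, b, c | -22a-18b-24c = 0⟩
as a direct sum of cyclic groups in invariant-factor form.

rank_ℚ(R)=1; free=3−1=2
SNF(R) diag = [2] → torsion [2]

Answer: M ≅ ℤ^2 ⊕ ℤ/2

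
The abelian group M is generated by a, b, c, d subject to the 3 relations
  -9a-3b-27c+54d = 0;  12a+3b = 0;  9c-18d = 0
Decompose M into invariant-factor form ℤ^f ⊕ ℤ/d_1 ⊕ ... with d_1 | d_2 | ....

Answer: M ≅ ℤ^1 ⊕ ℤ/3 ⊕ ℤ/3 ⊕ ℤ/9

Derivation:
rank_ℚ(R)=3; free=4−3=1
SNF(R) diag = [3, 3, 9] → torsion [3, 3, 9]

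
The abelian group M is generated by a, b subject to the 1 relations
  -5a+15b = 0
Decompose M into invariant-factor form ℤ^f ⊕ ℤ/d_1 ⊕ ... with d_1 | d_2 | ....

rank_ℚ(R)=1; free=2−1=1
SNF(R) diag = [5] → torsion [5]

Answer: M ≅ ℤ^1 ⊕ ℤ/5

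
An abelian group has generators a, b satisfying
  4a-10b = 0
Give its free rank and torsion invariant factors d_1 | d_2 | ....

Answer: M ≅ ℤ^1 ⊕ ℤ/2

Derivation:
rank_ℚ(R)=1; free=2−1=1
SNF(R) diag = [2] → torsion [2]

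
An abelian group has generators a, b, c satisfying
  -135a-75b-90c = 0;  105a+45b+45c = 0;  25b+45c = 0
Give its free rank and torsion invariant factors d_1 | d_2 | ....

Answer: M ≅ ℤ/5 ⊕ ℤ/15 ⊕ ℤ/45

Derivation:
rank_ℚ(R)=3; free=3−3=0
SNF(R) diag = [5, 15, 45] → torsion [5, 15, 45]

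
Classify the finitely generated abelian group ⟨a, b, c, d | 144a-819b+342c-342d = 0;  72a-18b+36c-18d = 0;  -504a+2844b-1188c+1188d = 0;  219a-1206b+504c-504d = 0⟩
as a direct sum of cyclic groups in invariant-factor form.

rank_ℚ(R)=4; free=4−4=0
SNF(R) diag = [3, 9, 18, 36] → torsion [3, 9, 18, 36]

Answer: M ≅ ℤ/3 ⊕ ℤ/9 ⊕ ℤ/18 ⊕ ℤ/36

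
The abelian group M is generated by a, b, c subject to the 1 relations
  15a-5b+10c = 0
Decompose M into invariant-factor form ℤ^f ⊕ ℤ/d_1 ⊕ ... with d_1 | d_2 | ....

Answer: M ≅ ℤ^2 ⊕ ℤ/5

Derivation:
rank_ℚ(R)=1; free=3−1=2
SNF(R) diag = [5] → torsion [5]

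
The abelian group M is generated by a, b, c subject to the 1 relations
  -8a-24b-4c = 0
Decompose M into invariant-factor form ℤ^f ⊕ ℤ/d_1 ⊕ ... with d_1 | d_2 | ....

rank_ℚ(R)=1; free=3−1=2
SNF(R) diag = [4] → torsion [4]

Answer: M ≅ ℤ^2 ⊕ ℤ/4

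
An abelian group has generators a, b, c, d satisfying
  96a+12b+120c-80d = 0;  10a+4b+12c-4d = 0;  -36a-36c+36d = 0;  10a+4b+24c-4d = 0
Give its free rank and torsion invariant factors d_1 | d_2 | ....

Answer: M ≅ ℤ/2 ⊕ ℤ/4 ⊕ ℤ/12 ⊕ ℤ/36

Derivation:
rank_ℚ(R)=4; free=4−4=0
SNF(R) diag = [2, 4, 12, 36] → torsion [2, 4, 12, 36]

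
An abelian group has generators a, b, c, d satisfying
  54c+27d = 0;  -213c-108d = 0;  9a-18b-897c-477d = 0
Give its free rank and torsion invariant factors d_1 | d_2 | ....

rank_ℚ(R)=3; free=4−3=1
SNF(R) diag = [3, 9, 27] → torsion [3, 9, 27]

Answer: M ≅ ℤ^1 ⊕ ℤ/3 ⊕ ℤ/9 ⊕ ℤ/27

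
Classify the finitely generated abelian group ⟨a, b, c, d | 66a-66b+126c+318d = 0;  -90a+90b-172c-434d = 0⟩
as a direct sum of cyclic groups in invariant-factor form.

rank_ℚ(R)=2; free=4−2=2
SNF(R) diag = [2, 6] → torsion [2, 6]

Answer: M ≅ ℤ^2 ⊕ ℤ/2 ⊕ ℤ/6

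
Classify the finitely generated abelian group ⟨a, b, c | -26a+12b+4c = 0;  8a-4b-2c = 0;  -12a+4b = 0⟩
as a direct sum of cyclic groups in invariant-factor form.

rank_ℚ(R)=3; free=3−3=0
SNF(R) diag = [2, 2, 4] → torsion [2, 2, 4]

Answer: M ≅ ℤ/2 ⊕ ℤ/2 ⊕ ℤ/4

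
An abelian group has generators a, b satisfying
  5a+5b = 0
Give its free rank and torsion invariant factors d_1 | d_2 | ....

rank_ℚ(R)=1; free=2−1=1
SNF(R) diag = [5] → torsion [5]

Answer: M ≅ ℤ^1 ⊕ ℤ/5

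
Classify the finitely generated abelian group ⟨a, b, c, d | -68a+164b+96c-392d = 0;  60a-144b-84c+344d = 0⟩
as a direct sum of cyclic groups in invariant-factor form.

Answer: M ≅ ℤ^2 ⊕ ℤ/4 ⊕ ℤ/4

Derivation:
rank_ℚ(R)=2; free=4−2=2
SNF(R) diag = [4, 4] → torsion [4, 4]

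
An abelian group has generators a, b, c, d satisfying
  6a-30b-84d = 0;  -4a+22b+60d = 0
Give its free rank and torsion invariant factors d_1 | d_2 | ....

Answer: M ≅ ℤ^2 ⊕ ℤ/2 ⊕ ℤ/6

Derivation:
rank_ℚ(R)=2; free=4−2=2
SNF(R) diag = [2, 6] → torsion [2, 6]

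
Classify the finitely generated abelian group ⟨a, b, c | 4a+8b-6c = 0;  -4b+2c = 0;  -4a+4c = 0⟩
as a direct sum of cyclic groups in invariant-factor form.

Answer: M ≅ ℤ/2 ⊕ ℤ/4 ⊕ ℤ/4

Derivation:
rank_ℚ(R)=3; free=3−3=0
SNF(R) diag = [2, 4, 4] → torsion [2, 4, 4]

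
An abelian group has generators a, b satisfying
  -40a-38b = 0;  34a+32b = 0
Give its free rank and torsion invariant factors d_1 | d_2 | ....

Answer: M ≅ ℤ/2 ⊕ ℤ/6

Derivation:
rank_ℚ(R)=2; free=2−2=0
SNF(R) diag = [2, 6] → torsion [2, 6]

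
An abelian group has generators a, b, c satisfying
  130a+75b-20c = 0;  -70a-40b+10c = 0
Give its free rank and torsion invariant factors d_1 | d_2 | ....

rank_ℚ(R)=2; free=3−2=1
SNF(R) diag = [5, 10] → torsion [5, 10]

Answer: M ≅ ℤ^1 ⊕ ℤ/5 ⊕ ℤ/10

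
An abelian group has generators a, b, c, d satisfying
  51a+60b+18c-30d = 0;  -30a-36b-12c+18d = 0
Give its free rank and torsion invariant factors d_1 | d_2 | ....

rank_ℚ(R)=2; free=4−2=2
SNF(R) diag = [3, 6] → torsion [3, 6]

Answer: M ≅ ℤ^2 ⊕ ℤ/3 ⊕ ℤ/6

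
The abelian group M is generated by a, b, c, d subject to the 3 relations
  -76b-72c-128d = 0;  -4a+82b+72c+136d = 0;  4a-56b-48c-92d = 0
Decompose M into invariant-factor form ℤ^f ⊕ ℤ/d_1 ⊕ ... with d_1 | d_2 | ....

rank_ℚ(R)=3; free=4−3=1
SNF(R) diag = [2, 4, 8] → torsion [2, 4, 8]

Answer: M ≅ ℤ^1 ⊕ ℤ/2 ⊕ ℤ/4 ⊕ ℤ/8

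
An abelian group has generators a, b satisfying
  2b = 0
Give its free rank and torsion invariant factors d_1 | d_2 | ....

rank_ℚ(R)=1; free=2−1=1
SNF(R) diag = [2] → torsion [2]

Answer: M ≅ ℤ^1 ⊕ ℤ/2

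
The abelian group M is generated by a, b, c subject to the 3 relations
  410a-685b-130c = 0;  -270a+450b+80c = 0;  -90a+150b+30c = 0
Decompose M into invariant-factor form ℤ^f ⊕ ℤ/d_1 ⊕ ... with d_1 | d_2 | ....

rank_ℚ(R)=3; free=3−3=0
SNF(R) diag = [5, 10, 30] → torsion [5, 10, 30]

Answer: M ≅ ℤ/5 ⊕ ℤ/10 ⊕ ℤ/30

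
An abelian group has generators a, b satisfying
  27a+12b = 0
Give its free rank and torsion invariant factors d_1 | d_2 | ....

rank_ℚ(R)=1; free=2−1=1
SNF(R) diag = [3] → torsion [3]

Answer: M ≅ ℤ^1 ⊕ ℤ/3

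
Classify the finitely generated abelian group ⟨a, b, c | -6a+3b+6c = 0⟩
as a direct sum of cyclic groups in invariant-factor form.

Answer: M ≅ ℤ^2 ⊕ ℤ/3

Derivation:
rank_ℚ(R)=1; free=3−1=2
SNF(R) diag = [3] → torsion [3]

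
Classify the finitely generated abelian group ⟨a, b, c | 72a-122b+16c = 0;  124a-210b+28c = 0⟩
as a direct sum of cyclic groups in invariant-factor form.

Answer: M ≅ ℤ^1 ⊕ ℤ/2 ⊕ ℤ/4

Derivation:
rank_ℚ(R)=2; free=3−2=1
SNF(R) diag = [2, 4] → torsion [2, 4]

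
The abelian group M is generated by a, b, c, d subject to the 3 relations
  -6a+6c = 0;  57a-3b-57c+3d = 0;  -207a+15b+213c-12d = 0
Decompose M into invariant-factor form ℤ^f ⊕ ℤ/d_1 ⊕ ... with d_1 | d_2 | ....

rank_ℚ(R)=3; free=4−3=1
SNF(R) diag = [3, 3, 6] → torsion [3, 3, 6]

Answer: M ≅ ℤ^1 ⊕ ℤ/3 ⊕ ℤ/3 ⊕ ℤ/6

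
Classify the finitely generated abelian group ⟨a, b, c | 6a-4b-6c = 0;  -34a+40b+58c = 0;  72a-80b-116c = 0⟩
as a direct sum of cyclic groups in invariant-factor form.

Answer: M ≅ ℤ/2 ⊕ ℤ/4 ⊕ ℤ/4

Derivation:
rank_ℚ(R)=3; free=3−3=0
SNF(R) diag = [2, 4, 4] → torsion [2, 4, 4]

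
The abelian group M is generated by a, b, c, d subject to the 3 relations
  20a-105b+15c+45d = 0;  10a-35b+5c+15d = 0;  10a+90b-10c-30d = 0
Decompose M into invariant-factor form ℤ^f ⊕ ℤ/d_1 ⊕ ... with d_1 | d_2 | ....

rank_ℚ(R)=3; free=4−3=1
SNF(R) diag = [5, 10, 20] → torsion [5, 10, 20]

Answer: M ≅ ℤ^1 ⊕ ℤ/5 ⊕ ℤ/10 ⊕ ℤ/20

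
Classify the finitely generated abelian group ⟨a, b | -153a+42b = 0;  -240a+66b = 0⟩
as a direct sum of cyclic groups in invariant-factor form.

Answer: M ≅ ℤ/3 ⊕ ℤ/6

Derivation:
rank_ℚ(R)=2; free=2−2=0
SNF(R) diag = [3, 6] → torsion [3, 6]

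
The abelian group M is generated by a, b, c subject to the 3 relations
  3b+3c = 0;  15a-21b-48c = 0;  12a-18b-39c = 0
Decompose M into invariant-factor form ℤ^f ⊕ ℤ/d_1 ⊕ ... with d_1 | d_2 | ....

Answer: M ≅ ℤ/3 ⊕ ℤ/3 ⊕ ℤ/3

Derivation:
rank_ℚ(R)=3; free=3−3=0
SNF(R) diag = [3, 3, 3] → torsion [3, 3, 3]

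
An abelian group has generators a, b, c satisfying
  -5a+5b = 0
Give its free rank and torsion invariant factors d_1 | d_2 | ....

Answer: M ≅ ℤ^2 ⊕ ℤ/5

Derivation:
rank_ℚ(R)=1; free=3−1=2
SNF(R) diag = [5] → torsion [5]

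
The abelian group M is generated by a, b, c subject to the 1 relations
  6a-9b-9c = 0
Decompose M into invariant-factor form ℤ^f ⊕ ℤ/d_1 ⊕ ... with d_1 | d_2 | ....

rank_ℚ(R)=1; free=3−1=2
SNF(R) diag = [3] → torsion [3]

Answer: M ≅ ℤ^2 ⊕ ℤ/3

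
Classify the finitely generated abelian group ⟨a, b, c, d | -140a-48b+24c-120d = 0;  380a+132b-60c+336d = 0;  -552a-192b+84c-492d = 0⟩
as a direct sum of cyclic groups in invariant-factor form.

Answer: M ≅ ℤ^1 ⊕ ℤ/4 ⊕ ℤ/12 ⊕ ℤ/12

Derivation:
rank_ℚ(R)=3; free=4−3=1
SNF(R) diag = [4, 12, 12] → torsion [4, 12, 12]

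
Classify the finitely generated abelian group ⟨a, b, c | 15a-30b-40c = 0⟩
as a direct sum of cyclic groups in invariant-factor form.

Answer: M ≅ ℤ^2 ⊕ ℤ/5

Derivation:
rank_ℚ(R)=1; free=3−1=2
SNF(R) diag = [5] → torsion [5]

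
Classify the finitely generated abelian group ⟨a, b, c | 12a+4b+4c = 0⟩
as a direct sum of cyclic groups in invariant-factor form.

rank_ℚ(R)=1; free=3−1=2
SNF(R) diag = [4] → torsion [4]

Answer: M ≅ ℤ^2 ⊕ ℤ/4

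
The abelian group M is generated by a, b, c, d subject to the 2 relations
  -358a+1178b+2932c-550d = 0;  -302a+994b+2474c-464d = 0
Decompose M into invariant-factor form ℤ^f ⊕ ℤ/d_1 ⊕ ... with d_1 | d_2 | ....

rank_ℚ(R)=2; free=4−2=2
SNF(R) diag = [2, 6] → torsion [2, 6]

Answer: M ≅ ℤ^2 ⊕ ℤ/2 ⊕ ℤ/6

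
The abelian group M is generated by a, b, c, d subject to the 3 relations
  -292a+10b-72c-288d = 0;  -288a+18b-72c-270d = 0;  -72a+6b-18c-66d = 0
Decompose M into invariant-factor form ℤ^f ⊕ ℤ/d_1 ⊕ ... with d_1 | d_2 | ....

Answer: M ≅ ℤ^1 ⊕ ℤ/2 ⊕ ℤ/6 ⊕ ℤ/18

Derivation:
rank_ℚ(R)=3; free=4−3=1
SNF(R) diag = [2, 6, 18] → torsion [2, 6, 18]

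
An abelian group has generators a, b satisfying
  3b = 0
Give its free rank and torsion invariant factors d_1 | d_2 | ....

rank_ℚ(R)=1; free=2−1=1
SNF(R) diag = [3] → torsion [3]

Answer: M ≅ ℤ^1 ⊕ ℤ/3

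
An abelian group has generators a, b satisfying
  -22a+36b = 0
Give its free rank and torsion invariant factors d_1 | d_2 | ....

rank_ℚ(R)=1; free=2−1=1
SNF(R) diag = [2] → torsion [2]

Answer: M ≅ ℤ^1 ⊕ ℤ/2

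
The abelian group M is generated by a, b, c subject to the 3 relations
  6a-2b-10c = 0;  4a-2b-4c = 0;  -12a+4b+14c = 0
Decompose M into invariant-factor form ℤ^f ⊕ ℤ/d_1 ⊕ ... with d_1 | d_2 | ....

rank_ℚ(R)=3; free=3−3=0
SNF(R) diag = [2, 2, 6] → torsion [2, 2, 6]

Answer: M ≅ ℤ/2 ⊕ ℤ/2 ⊕ ℤ/6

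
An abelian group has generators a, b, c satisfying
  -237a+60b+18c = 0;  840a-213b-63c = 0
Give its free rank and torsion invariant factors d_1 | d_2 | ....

rank_ℚ(R)=2; free=3−2=1
SNF(R) diag = [3, 9] → torsion [3, 9]

Answer: M ≅ ℤ^1 ⊕ ℤ/3 ⊕ ℤ/9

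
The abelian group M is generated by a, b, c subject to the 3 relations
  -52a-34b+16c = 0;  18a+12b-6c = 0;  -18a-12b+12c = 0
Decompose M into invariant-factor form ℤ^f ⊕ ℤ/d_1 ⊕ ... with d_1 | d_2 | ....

rank_ℚ(R)=3; free=3−3=0
SNF(R) diag = [2, 6, 6] → torsion [2, 6, 6]

Answer: M ≅ ℤ/2 ⊕ ℤ/6 ⊕ ℤ/6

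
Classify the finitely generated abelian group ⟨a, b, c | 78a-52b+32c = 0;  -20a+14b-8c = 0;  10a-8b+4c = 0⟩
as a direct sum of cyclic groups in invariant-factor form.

Answer: M ≅ ℤ/2 ⊕ ℤ/2 ⊕ ℤ/4

Derivation:
rank_ℚ(R)=3; free=3−3=0
SNF(R) diag = [2, 2, 4] → torsion [2, 2, 4]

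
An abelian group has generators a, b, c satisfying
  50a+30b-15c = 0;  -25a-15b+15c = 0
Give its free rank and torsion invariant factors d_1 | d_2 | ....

rank_ℚ(R)=2; free=3−2=1
SNF(R) diag = [5, 15] → torsion [5, 15]

Answer: M ≅ ℤ^1 ⊕ ℤ/5 ⊕ ℤ/15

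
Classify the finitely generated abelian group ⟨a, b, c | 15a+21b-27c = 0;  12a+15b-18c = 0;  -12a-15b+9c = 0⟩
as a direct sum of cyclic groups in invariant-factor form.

Answer: M ≅ ℤ/3 ⊕ ℤ/9 ⊕ ℤ/9

Derivation:
rank_ℚ(R)=3; free=3−3=0
SNF(R) diag = [3, 9, 9] → torsion [3, 9, 9]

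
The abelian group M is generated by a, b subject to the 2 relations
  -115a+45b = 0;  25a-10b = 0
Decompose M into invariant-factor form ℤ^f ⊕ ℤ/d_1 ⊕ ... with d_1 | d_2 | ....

rank_ℚ(R)=2; free=2−2=0
SNF(R) diag = [5, 5] → torsion [5, 5]

Answer: M ≅ ℤ/5 ⊕ ℤ/5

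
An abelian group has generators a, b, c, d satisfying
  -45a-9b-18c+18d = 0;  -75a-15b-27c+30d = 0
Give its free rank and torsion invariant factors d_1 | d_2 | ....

rank_ℚ(R)=2; free=4−2=2
SNF(R) diag = [3, 9] → torsion [3, 9]

Answer: M ≅ ℤ^2 ⊕ ℤ/3 ⊕ ℤ/9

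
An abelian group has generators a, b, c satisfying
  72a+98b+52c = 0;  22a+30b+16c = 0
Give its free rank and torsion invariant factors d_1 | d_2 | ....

rank_ℚ(R)=2; free=3−2=1
SNF(R) diag = [2, 2] → torsion [2, 2]

Answer: M ≅ ℤ^1 ⊕ ℤ/2 ⊕ ℤ/2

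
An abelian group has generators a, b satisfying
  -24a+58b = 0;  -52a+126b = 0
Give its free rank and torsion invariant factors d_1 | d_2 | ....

Answer: M ≅ ℤ/2 ⊕ ℤ/4

Derivation:
rank_ℚ(R)=2; free=2−2=0
SNF(R) diag = [2, 4] → torsion [2, 4]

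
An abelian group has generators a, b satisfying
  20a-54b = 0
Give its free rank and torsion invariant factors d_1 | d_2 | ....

Answer: M ≅ ℤ^1 ⊕ ℤ/2

Derivation:
rank_ℚ(R)=1; free=2−1=1
SNF(R) diag = [2] → torsion [2]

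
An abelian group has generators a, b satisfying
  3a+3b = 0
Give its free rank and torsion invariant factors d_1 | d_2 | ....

rank_ℚ(R)=1; free=2−1=1
SNF(R) diag = [3] → torsion [3]

Answer: M ≅ ℤ^1 ⊕ ℤ/3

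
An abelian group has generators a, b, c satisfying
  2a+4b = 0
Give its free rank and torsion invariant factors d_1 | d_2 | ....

rank_ℚ(R)=1; free=3−1=2
SNF(R) diag = [2] → torsion [2]

Answer: M ≅ ℤ^2 ⊕ ℤ/2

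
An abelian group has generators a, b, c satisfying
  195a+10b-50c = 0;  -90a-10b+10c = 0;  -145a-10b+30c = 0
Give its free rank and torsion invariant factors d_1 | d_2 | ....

Answer: M ≅ ℤ/5 ⊕ ℤ/10 ⊕ ℤ/20

Derivation:
rank_ℚ(R)=3; free=3−3=0
SNF(R) diag = [5, 10, 20] → torsion [5, 10, 20]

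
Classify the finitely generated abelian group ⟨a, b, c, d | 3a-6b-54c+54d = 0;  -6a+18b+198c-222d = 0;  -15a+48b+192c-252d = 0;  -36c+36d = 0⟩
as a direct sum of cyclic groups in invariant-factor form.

rank_ℚ(R)=4; free=4−4=0
SNF(R) diag = [3, 6, 12, 36] → torsion [3, 6, 12, 36]

Answer: M ≅ ℤ/3 ⊕ ℤ/6 ⊕ ℤ/12 ⊕ ℤ/36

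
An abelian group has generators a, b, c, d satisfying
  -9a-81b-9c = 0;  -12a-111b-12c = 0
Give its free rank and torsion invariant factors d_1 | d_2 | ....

Answer: M ≅ ℤ^2 ⊕ ℤ/3 ⊕ ℤ/9

Derivation:
rank_ℚ(R)=2; free=4−2=2
SNF(R) diag = [3, 9] → torsion [3, 9]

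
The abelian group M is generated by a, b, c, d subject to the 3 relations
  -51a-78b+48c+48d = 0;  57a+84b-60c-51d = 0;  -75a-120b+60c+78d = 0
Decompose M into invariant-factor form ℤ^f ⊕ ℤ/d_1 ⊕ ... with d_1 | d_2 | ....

Answer: M ≅ ℤ^1 ⊕ ℤ/3 ⊕ ℤ/9 ⊕ ℤ/18

Derivation:
rank_ℚ(R)=3; free=4−3=1
SNF(R) diag = [3, 9, 18] → torsion [3, 9, 18]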